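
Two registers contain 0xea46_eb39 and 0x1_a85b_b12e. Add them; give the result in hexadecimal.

Add column by column in base 16, right to left:
  9+e = 7 carry 1
  3+2+1 = 6
  b+1 = c
  e+b = 9 carry 1
  6+b+1 = 2 carry 1
  4+5+1 = a
  a+8 = 2 carry 1
  e+a+1 = 9 carry 1
  0+1+1 = 2

0x292a29c67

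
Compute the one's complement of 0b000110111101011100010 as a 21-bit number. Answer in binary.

Invert each bit: 000110111101011100010 → 111001000010100011101.

0b111001000010100011101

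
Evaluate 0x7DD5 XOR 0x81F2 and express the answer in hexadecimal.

0xFC27

XOR each hex digit independently (no carries):
  7^8=F, D^1=C, D^F=2, 5^2=7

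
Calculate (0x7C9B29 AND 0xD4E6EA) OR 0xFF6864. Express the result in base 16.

0x7C9B29 AND 0xD4E6EA = 0x548228.
Then OR with 0xFF6864.

0xFFEA6C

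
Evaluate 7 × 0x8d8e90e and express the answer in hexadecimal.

0x3dee5f62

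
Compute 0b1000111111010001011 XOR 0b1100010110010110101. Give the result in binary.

XOR bit by bit (1 where the bits differ):
  1000111111010001011
^ 1100010110010110101
= 0100101001000111110

0b0100101001000111110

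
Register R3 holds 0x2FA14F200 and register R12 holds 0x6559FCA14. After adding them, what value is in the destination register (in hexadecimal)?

0x94FB4BC14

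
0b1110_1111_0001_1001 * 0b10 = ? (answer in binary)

Multiply each base-2 digit by 2, carrying:
  1×2 = 2 → write 0 carry 1
  0×2+1 = 1 → write 1
  0×2 = 0 → write 0
  1×2 = 2 → write 0 carry 1
  1×2+1 = 3 → write 1 carry 1
  0×2+1 = 1 → write 1
  0×2 = 0 → write 0
  0×2 = 0 → write 0
  1×2 = 2 → write 0 carry 1
  1×2+1 = 3 → write 1 carry 1
  1×2+1 = 3 → write 1 carry 1
  1×2+1 = 3 → write 1 carry 1
  0×2+1 = 1 → write 1
  1×2 = 2 → write 0 carry 1
  1×2+1 = 3 → write 1 carry 1
  1×2+1 = 3 → write 1 carry 1
  remaining carry: 1

0b11101111000110010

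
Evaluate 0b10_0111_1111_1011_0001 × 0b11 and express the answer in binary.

0b1110111111100010011

Multiply each base-2 digit by 3, carrying:
  1×3 = 3 → write 1 carry 1
  0×3+1 = 1 → write 1
  0×3 = 0 → write 0
  0×3 = 0 → write 0
  1×3 = 3 → write 1 carry 1
  1×3+1 = 4 → write 0 carry 2
  0×3+2 = 2 → write 0 carry 1
  1×3+1 = 4 → write 0 carry 2
  1×3+2 = 5 → write 1 carry 2
  1×3+2 = 5 → write 1 carry 2
  1×3+2 = 5 → write 1 carry 2
  1×3+2 = 5 → write 1 carry 2
  1×3+2 = 5 → write 1 carry 2
  1×3+2 = 5 → write 1 carry 2
  1×3+2 = 5 → write 1 carry 2
  0×3+2 = 2 → write 0 carry 1
  0×3+1 = 1 → write 1
  1×3 = 3 → write 1 carry 1
  remaining carry: 1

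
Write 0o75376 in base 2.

0b111101011111110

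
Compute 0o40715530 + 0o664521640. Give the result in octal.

Add column by column in base 8, right to left:
  0+0 = 0
  3+4 = 7
  5+6 = 3 carry 1
  5+1+1 = 7
  1+2 = 3
  7+5 = 4 carry 1
  0+4+1 = 5
  4+6 = 2 carry 1
  0+6+1 = 7

0o725437370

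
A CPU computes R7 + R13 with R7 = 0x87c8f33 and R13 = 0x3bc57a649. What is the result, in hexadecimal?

0x3c4d4357c

Add column by column in base 16, right to left:
  3+9 = c
  3+4 = 7
  f+6 = 5 carry 1
  8+a+1 = 3 carry 1
  c+7+1 = 4 carry 1
  7+5+1 = d
  8+c = 4 carry 1
  0+b+1 = c
  0+3 = 3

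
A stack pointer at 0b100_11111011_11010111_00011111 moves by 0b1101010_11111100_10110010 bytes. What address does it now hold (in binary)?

Add column by column in base 2, right to left:
  1+0 = 1
  1+1 = 0 carry 1
  1+0+1 = 0 carry 1
  1+0+1 = 0 carry 1
  1+1+1 = 1 carry 1
  0+1+1 = 0 carry 1
  0+0+1 = 1
  0+1 = 1
  1+0 = 1
  1+0 = 1
  1+1 = 0 carry 1
  0+1+1 = 0 carry 1
  1+1+1 = 1 carry 1
  0+1+1 = 0 carry 1
  1+1+1 = 1 carry 1
  1+1+1 = 1 carry 1
  1+0+1 = 0 carry 1
  1+1+1 = 1 carry 1
  0+0+1 = 1
  1+1 = 0 carry 1
  1+0+1 = 0 carry 1
  1+1+1 = 1 carry 1
  1+1+1 = 1 carry 1
  1+0+1 = 0 carry 1
  0+0+1 = 1
  0+0 = 0
  1+0 = 1

0b101011001101101001111010001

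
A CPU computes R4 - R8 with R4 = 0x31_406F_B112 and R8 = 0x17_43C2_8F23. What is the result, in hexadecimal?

0x19FCAD21EF

Subtract column by column in base 16:
  2-3 → F (borrow)
  1-2-1 → E (borrow)
  1-F-1 → 1 (borrow)
  B-8-1 → 2
  F-2 → D
  6-C → A (borrow)
  0-3-1 → C (borrow)
  4-4-1 → F (borrow)
  1-7-1 → 9 (borrow)
  3-1-1 → 1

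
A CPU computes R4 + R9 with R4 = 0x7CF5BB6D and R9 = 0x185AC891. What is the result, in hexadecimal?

0x955083FE

Add column by column in base 16, right to left:
  D+1 = E
  6+9 = F
  B+8 = 3 carry 1
  B+C+1 = 8 carry 1
  5+A+1 = 0 carry 1
  F+5+1 = 5 carry 1
  C+8+1 = 5 carry 1
  7+1+1 = 9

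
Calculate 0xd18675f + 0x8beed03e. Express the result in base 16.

0x9907379d

Add column by column in base 16, right to left:
  f+e = d carry 1
  5+3+1 = 9
  7+0 = 7
  6+d = 3 carry 1
  8+e+1 = 7 carry 1
  1+e+1 = 0 carry 1
  d+b+1 = 9 carry 1
  0+8+1 = 9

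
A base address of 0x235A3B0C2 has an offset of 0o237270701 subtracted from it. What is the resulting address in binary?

0x235A3B0C2 = 0b1000110101101000111011000011000010 in binary.
0o237270701 = 0b10011111010111000111000001 in binary.
Subtract column by column in base 2:
  0-1 → 1 (borrow)
  1-0-1 → 0
  0-0 → 0
  0-0 → 0
  0-0 → 0
  0-0 → 0
  1-1 → 0
  1-1 → 0
  0-1 → 1 (borrow)
  0-0-1 → 1 (borrow)
  0-0-1 → 1 (borrow)
  0-0-1 → 1 (borrow)
  1-1-1 → 1 (borrow)
  1-1-1 → 1 (borrow)
  0-1-1 → 0 (borrow)
  1-0-1 → 0
  1-1 → 0
  1-0 → 1
  0-1 → 1 (borrow)
  0-1-1 → 0 (borrow)
  0-1-1 → 0 (borrow)
  1-1-1 → 1 (borrow)
  0-1-1 → 0 (borrow)
  1-0-1 → 0
  1-0 → 1
  0-1 → 1 (borrow)
  1-0-1 → 0
  0-0 → 0
  1-0 → 1
  1-0 → 1
  0-0 → 0
  0-0 → 0
  0-0 → 0
  1-0 → 1

0b1000110011001001100011111100000001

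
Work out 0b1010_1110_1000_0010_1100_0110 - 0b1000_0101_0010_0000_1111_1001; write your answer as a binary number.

Subtract column by column in base 2:
  0-1 → 1 (borrow)
  1-0-1 → 0
  1-0 → 1
  0-1 → 1 (borrow)
  0-1-1 → 0 (borrow)
  0-1-1 → 0 (borrow)
  1-1-1 → 1 (borrow)
  1-1-1 → 1 (borrow)
  0-0-1 → 1 (borrow)
  1-0-1 → 0
  0-0 → 0
  0-0 → 0
  0-0 → 0
  0-1 → 1 (borrow)
  0-0-1 → 1 (borrow)
  1-0-1 → 0
  0-1 → 1 (borrow)
  1-0-1 → 0
  1-1 → 0
  1-0 → 1
  0-0 → 0
  1-0 → 1
  0-0 → 0
  1-1 → 0

0b1010010110000111001101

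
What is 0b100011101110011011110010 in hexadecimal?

Group the bits into nibbles: 1000 1110 1110 0110 1111 0010 → 8ee6f2.

0x8ee6f2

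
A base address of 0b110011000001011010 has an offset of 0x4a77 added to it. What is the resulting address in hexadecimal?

0x37ad1

0b110011000001011010 = 0x3305a in hexadecimal.
Add column by column in base 16, right to left:
  a+7 = 1 carry 1
  5+7+1 = d
  0+a = a
  3+4 = 7
  3+0 = 3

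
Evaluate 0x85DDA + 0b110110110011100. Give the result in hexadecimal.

0x8CB76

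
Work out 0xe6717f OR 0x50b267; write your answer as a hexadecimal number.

0xf6f37f

OR each hex digit independently (no carries):
  e|5=f, 6|0=6, 7|b=f, 1|2=3, 7|6=7, f|7=f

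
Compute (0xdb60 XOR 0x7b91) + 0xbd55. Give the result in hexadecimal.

First 0xdb60 XOR 0x7b91 = 0xa0f1.
Add column by column in base 16, right to left:
  1+5 = 6
  f+5 = 4 carry 1
  0+d+1 = e
  a+b = 5 carry 1
  final carry 1

0x15e46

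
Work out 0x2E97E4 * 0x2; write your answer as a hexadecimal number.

0x5D2FC8

Multiply each base-16 digit by 2, carrying:
  4×2 = 8 → write 8
  E×2 = 28 → write C carry 1
  7×2+1 = 15 → write F
  9×2 = 18 → write 2 carry 1
  E×2+1 = 29 → write D carry 1
  2×2+1 = 5 → write 5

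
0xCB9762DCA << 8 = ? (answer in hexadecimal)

Shifting left by 8 bits = 2 hex digits: append 2 zeros.

0xCB9762DCA00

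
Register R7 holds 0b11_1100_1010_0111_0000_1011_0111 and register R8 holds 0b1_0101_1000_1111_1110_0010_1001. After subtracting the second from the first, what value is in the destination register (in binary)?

0b10011100010111001010001110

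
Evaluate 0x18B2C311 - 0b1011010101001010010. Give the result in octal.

0x18B2C311 = 0o3054541421 in octal.
0b1011010101001010010 = 0o1325122 in octal.
Subtract column by column in base 8:
  1-2 → 7 (borrow)
  2-2-1 → 7 (borrow)
  4-1-1 → 2
  1-5 → 4 (borrow)
  4-2-1 → 1
  5-3 → 2
  4-1 → 3
  5-0 → 5
  0-0 → 0
  3-0 → 3

0o3053214277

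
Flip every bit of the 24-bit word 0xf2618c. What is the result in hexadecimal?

Each hex digit d becomes f−d:
  f→0, 2→d, 6→9, 1→e, 8→7, c→3

0x0d9e73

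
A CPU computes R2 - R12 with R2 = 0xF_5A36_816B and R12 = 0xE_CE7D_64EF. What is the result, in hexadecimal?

Subtract column by column in base 16:
  B-F → C (borrow)
  6-E-1 → 7 (borrow)
  1-4-1 → C (borrow)
  8-6-1 → 1
  6-D → 9 (borrow)
  3-7-1 → B (borrow)
  A-E-1 → B (borrow)
  5-C-1 → 8 (borrow)
  F-E-1 → 0

0x8BB91C7C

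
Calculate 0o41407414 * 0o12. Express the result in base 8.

Multiply each base-8 digit by 10, carrying:
  4×10 = 40 → write 0 carry 5
  1×10+5 = 15 → write 7 carry 1
  4×10+1 = 41 → write 1 carry 5
  7×10+5 = 75 → write 3 carry 9
  0×10+9 = 9 → write 1 carry 1
  4×10+1 = 41 → write 1 carry 5
  1×10+5 = 15 → write 7 carry 1
  4×10+1 = 41 → write 1 carry 5
  remaining carry: 5

0o517113170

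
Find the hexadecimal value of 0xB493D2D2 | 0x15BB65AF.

OR each hex digit independently (no carries):
  B|1=B, 4|5=5, 9|B=B, 3|B=B, D|6=F, 2|5=7, D|A=F, 2|F=F

0xB5BBF7FF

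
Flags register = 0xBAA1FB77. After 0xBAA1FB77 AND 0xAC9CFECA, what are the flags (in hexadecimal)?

0xA880FA42

AND each hex digit independently (no carries):
  B&A=A, A&C=8, A&9=8, 1&C=0, F&F=F, B&E=A, 7&C=4, 7&A=2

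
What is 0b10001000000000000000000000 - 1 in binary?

The trailing 21 digits are 0, so subtracting 1 borrows through: they become 1 and the next digit up decrements.

0b10000111111111111111111111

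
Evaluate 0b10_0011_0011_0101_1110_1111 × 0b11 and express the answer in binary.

Multiply each base-2 digit by 3, carrying:
  1×3 = 3 → write 1 carry 1
  1×3+1 = 4 → write 0 carry 2
  1×3+2 = 5 → write 1 carry 2
  1×3+2 = 5 → write 1 carry 2
  0×3+2 = 2 → write 0 carry 1
  1×3+1 = 4 → write 0 carry 2
  1×3+2 = 5 → write 1 carry 2
  1×3+2 = 5 → write 1 carry 2
  1×3+2 = 5 → write 1 carry 2
  0×3+2 = 2 → write 0 carry 1
  1×3+1 = 4 → write 0 carry 2
  0×3+2 = 2 → write 0 carry 1
  1×3+1 = 4 → write 0 carry 2
  1×3+2 = 5 → write 1 carry 2
  0×3+2 = 2 → write 0 carry 1
  0×3+1 = 1 → write 1
  1×3 = 3 → write 1 carry 1
  1×3+1 = 4 → write 0 carry 2
  0×3+2 = 2 → write 0 carry 1
  0×3+1 = 1 → write 1
  0×3 = 0 → write 0
  1×3 = 3 → write 1 carry 1
  remaining carry: 1

0b11010011010000111001101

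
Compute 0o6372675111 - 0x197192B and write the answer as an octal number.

0o6225060436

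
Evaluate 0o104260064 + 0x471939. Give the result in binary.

0b1010110000111100101101101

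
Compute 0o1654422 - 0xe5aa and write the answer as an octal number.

0xe5aa = 0o162652 in octal.
Subtract column by column in base 8:
  2-2 → 0
  2-5 → 5 (borrow)
  4-6-1 → 5 (borrow)
  4-2-1 → 1
  5-6 → 7 (borrow)
  6-1-1 → 4
  1-0 → 1

0o1471550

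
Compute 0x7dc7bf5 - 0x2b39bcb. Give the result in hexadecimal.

Subtract column by column in base 16:
  5-b → a (borrow)
  f-c-1 → 2
  b-b → 0
  7-9 → e (borrow)
  c-3-1 → 8
  d-b → 2
  7-2 → 5

0x528e02a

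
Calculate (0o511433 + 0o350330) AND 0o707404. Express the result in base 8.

0o1400

Add column by column in base 8, right to left:
  3+0 = 3
  3+3 = 6
  4+3 = 7
  1+0 = 1
  1+5 = 6
  5+3 = 0 carry 1
  final carry 1
Sum = 0o1061763; now AND with 0o707404:
  1&0=0, 0&7=0, 6&0=0, 1&7=1, 7&4=4, 6&0=0, 3&4=0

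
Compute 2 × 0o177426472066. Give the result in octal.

Multiply each base-8 digit by 2, carrying:
  6×2 = 12 → write 4 carry 1
  6×2+1 = 13 → write 5 carry 1
  0×2+1 = 1 → write 1
  2×2 = 4 → write 4
  7×2 = 14 → write 6 carry 1
  4×2+1 = 9 → write 1 carry 1
  6×2+1 = 13 → write 5 carry 1
  2×2+1 = 5 → write 5
  4×2 = 8 → write 0 carry 1
  7×2+1 = 15 → write 7 carry 1
  7×2+1 = 15 → write 7 carry 1
  1×2+1 = 3 → write 3

0o377055164154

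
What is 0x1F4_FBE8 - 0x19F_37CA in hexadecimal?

0x55C41E

Subtract column by column in base 16:
  8-A → E (borrow)
  E-C-1 → 1
  B-7 → 4
  F-3 → C
  4-F → 5 (borrow)
  F-9-1 → 5
  1-1 → 0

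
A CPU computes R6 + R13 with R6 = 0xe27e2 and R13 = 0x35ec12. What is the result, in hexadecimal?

Add column by column in base 16, right to left:
  2+2 = 4
  e+1 = f
  7+c = 3 carry 1
  2+e+1 = 1 carry 1
  e+5+1 = 4 carry 1
  0+3+1 = 4

0x4413f4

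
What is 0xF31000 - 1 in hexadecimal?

The trailing 3 digits are 0, so subtracting 1 borrows through: they become F and the next digit up decrements.

0xF30FFF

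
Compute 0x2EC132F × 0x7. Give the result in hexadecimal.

0x14748649

Multiply each base-16 digit by 7, carrying:
  F×7 = 105 → write 9 carry 6
  2×7+6 = 20 → write 4 carry 1
  3×7+1 = 22 → write 6 carry 1
  1×7+1 = 8 → write 8
  C×7 = 84 → write 4 carry 5
  E×7+5 = 103 → write 7 carry 6
  2×7+6 = 20 → write 4 carry 1
  remaining carry: 1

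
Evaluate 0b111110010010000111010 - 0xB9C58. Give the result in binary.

0xB9C58 = 0b10111001110001011000 in binary.
Subtract column by column in base 2:
  0-0 → 0
  1-0 → 1
  0-0 → 0
  1-1 → 0
  1-1 → 0
  1-0 → 1
  0-1 → 1 (borrow)
  0-0-1 → 1 (borrow)
  0-0-1 → 1 (borrow)
  0-0-1 → 1 (borrow)
  1-1-1 → 1 (borrow)
  0-1-1 → 0 (borrow)
  0-1-1 → 0 (borrow)
  1-0-1 → 0
  0-0 → 0
  0-1 → 1 (borrow)
  1-1-1 → 1 (borrow)
  1-1-1 → 1 (borrow)
  1-0-1 → 0
  1-1 → 0
  1-0 → 1

0b100111000011111100010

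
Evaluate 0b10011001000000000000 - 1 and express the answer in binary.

The trailing 12 digits are 0, so subtracting 1 borrows through: they become 1 and the next digit up decrements.

0b10011000111111111111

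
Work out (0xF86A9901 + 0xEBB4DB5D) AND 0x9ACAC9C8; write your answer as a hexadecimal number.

Add column by column in base 16, right to left:
  1+D = E
  0+5 = 5
  9+B = 4 carry 1
  9+D+1 = 7 carry 1
  A+4+1 = F
  6+B = 1 carry 1
  8+B+1 = 4 carry 1
  F+E+1 = E carry 1
  final carry 1
Sum = 0x1E41F745E; now AND with 0x9ACAC9C8:
  1&0=0, E&9=8, 4&A=0, 1&C=0, F&A=A, 7&C=4, 4&9=0, 5&C=4, E&8=8

0x800A4048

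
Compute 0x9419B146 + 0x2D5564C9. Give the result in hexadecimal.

0xC16F160F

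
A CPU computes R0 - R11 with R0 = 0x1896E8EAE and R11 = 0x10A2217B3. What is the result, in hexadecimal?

0x7F4C76FB

Subtract column by column in base 16:
  E-3 → B
  A-B → F (borrow)
  E-7-1 → 6
  8-1 → 7
  E-2 → C
  6-2 → 4
  9-A → F (borrow)
  8-0-1 → 7
  1-1 → 0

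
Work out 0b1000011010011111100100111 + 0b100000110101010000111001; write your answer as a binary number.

0b1100100001001001101100000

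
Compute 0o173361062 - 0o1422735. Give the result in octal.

Subtract column by column in base 8:
  2-5 → 5 (borrow)
  6-3-1 → 2
  0-7 → 1 (borrow)
  1-2-1 → 6 (borrow)
  6-2-1 → 3
  3-4 → 7 (borrow)
  3-1-1 → 1
  7-0 → 7
  1-0 → 1

0o171736125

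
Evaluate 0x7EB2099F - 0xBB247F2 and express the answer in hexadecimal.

0x72FFC1AD

Subtract column by column in base 16:
  F-2 → D
  9-F → A (borrow)
  9-7-1 → 1
  0-4 → C (borrow)
  2-2-1 → F (borrow)
  B-B-1 → F (borrow)
  E-B-1 → 2
  7-0 → 7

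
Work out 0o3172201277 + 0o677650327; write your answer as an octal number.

Add column by column in base 8, right to left:
  7+7 = 6 carry 1
  7+2+1 = 2 carry 1
  2+3+1 = 6
  1+0 = 1
  0+5 = 5
  2+6 = 0 carry 1
  2+7+1 = 2 carry 1
  7+7+1 = 7 carry 1
  1+6+1 = 0 carry 1
  3+0+1 = 4

0o4072051626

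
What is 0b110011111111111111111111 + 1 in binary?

The trailing 20 digits are 1 (max in base 2), so adding 1 cascades: they roll to 0 and the next digit up increments.

0b110100000000000000000000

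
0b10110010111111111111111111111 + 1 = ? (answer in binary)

The trailing 21 digits are 1 (max in base 2), so adding 1 cascades: they roll to 0 and the next digit up increments.

0b10110011000000000000000000000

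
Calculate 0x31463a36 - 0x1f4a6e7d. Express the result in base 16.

Subtract column by column in base 16:
  6-d → 9 (borrow)
  3-7-1 → b (borrow)
  a-e-1 → b (borrow)
  3-6-1 → c (borrow)
  6-a-1 → b (borrow)
  4-4-1 → f (borrow)
  1-f-1 → 1 (borrow)
  3-1-1 → 1

0x11fbcbb9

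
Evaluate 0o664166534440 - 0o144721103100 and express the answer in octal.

0o517245431340

Subtract column by column in base 8:
  0-0 → 0
  4-0 → 4
  4-1 → 3
  4-3 → 1
  3-0 → 3
  5-1 → 4
  6-1 → 5
  6-2 → 4
  1-7 → 2 (borrow)
  4-4-1 → 7 (borrow)
  6-4-1 → 1
  6-1 → 5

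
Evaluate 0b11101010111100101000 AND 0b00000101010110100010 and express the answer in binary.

AND bit by bit (1 only where both bits are 1):
  11101010111100101000
& 00000101010110100010
= 00000000010100100000

0b00000000010100100000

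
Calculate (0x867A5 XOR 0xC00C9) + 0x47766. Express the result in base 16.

First 0x867A5 XOR 0xC00C9 = 0x4676C.
Add column by column in base 16, right to left:
  C+6 = 2 carry 1
  6+6+1 = D
  7+7 = E
  6+7 = D
  4+4 = 8

0x8DED2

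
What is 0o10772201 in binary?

0b1000111111010010000001

Each octal digit is 3 bits: 1=001 0=000 7=111 7=111 2=010 2=010 0=000 1=001.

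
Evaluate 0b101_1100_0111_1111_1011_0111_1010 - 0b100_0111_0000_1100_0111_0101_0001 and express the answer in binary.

0b1010101110011010000101001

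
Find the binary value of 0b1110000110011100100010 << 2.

0b111000011001110010001000

Left shift by 2: append 2 zero bits.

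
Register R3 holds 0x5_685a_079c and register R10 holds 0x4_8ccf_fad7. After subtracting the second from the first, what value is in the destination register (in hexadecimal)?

0xdb8a0cc5

Subtract column by column in base 16:
  c-7 → 5
  9-d → c (borrow)
  7-a-1 → c (borrow)
  0-f-1 → 0 (borrow)
  a-f-1 → a (borrow)
  5-c-1 → 8 (borrow)
  8-c-1 → b (borrow)
  6-8-1 → d (borrow)
  5-4-1 → 0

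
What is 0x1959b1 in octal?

Expand each hex digit to 4 bits: 1=0001 9=1001 5=0101 9=1001 b=1011 1=0001.
Group the bits in threes: 110 010 101 100 110 110 001 → 6254661.

0o6254661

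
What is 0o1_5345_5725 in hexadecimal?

Each octal digit is 3 bits: 1=001 5=101 3=011 4=100 5=101 5=101 7=111 2=010 5=101.
Group the bits into nibbles: 0001 1010 1110 0101 1011 1101 0101 → 1AE5BD5.

0x1AE5BD5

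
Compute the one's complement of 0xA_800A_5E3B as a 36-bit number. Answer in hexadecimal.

0x57FF5A1C4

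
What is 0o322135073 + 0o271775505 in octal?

0o614132600

Add column by column in base 8, right to left:
  3+5 = 0 carry 1
  7+0+1 = 0 carry 1
  0+5+1 = 6
  5+5 = 2 carry 1
  3+7+1 = 3 carry 1
  1+7+1 = 1 carry 1
  2+1+1 = 4
  2+7 = 1 carry 1
  3+2+1 = 6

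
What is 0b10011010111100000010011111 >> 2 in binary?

0b100110101111000000100111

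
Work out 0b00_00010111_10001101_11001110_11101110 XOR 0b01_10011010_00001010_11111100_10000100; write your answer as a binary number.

0b0110001101100001110011001001101010

XOR bit by bit (1 where the bits differ):
  0000010111100011011100111011101110
^ 0110011010000010101111110010000100
= 0110001101100001110011001001101010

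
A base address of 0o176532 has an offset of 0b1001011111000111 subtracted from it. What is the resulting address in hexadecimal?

0x6593

0o176532 = 0xFD5A in hexadecimal.
0b1001011111000111 = 0x97C7 in hexadecimal.
Subtract column by column in base 16:
  A-7 → 3
  5-C → 9 (borrow)
  D-7-1 → 5
  F-9 → 6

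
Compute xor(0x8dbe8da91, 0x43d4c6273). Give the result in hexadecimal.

0xce6a4b8e2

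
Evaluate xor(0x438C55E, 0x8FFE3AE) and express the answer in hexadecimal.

0xCC726F0

XOR each hex digit independently (no carries):
  4^8=C, 3^F=C, 8^F=7, C^E=2, 5^3=6, 5^A=F, E^E=0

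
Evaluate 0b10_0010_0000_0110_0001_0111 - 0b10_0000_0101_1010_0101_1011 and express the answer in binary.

0b11010101110111100

Subtract column by column in base 2:
  1-1 → 0
  1-1 → 0
  1-0 → 1
  0-1 → 1 (borrow)
  1-1-1 → 1 (borrow)
  0-0-1 → 1 (borrow)
  0-1-1 → 0 (borrow)
  0-0-1 → 1 (borrow)
  0-0-1 → 1 (borrow)
  1-1-1 → 1 (borrow)
  1-0-1 → 0
  0-1 → 1 (borrow)
  0-1-1 → 0 (borrow)
  0-0-1 → 1 (borrow)
  0-1-1 → 0 (borrow)
  0-0-1 → 1 (borrow)
  0-0-1 → 1 (borrow)
  1-0-1 → 0
  0-0 → 0
  0-0 → 0
  0-0 → 0
  1-1 → 0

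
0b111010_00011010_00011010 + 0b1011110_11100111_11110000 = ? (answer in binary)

Add column by column in base 2, right to left:
  0+0 = 0
  1+0 = 1
  0+0 = 0
  1+0 = 1
  1+1 = 0 carry 1
  0+1+1 = 0 carry 1
  0+1+1 = 0 carry 1
  0+1+1 = 0 carry 1
  0+1+1 = 0 carry 1
  1+1+1 = 1 carry 1
  0+1+1 = 0 carry 1
  1+0+1 = 0 carry 1
  1+0+1 = 0 carry 1
  0+1+1 = 0 carry 1
  0+1+1 = 0 carry 1
  0+1+1 = 0 carry 1
  0+0+1 = 1
  1+1 = 0 carry 1
  0+1+1 = 0 carry 1
  1+1+1 = 1 carry 1
  1+1+1 = 1 carry 1
  1+0+1 = 0 carry 1
  0+1+1 = 0 carry 1
  final carry 1

0b100110010000001000001010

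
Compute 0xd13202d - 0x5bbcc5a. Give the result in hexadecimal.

0x75753d3

Subtract column by column in base 16:
  d-a → 3
  2-5 → d (borrow)
  0-c-1 → 3 (borrow)
  2-c-1 → 5 (borrow)
  3-b-1 → 7 (borrow)
  1-b-1 → 5 (borrow)
  d-5-1 → 7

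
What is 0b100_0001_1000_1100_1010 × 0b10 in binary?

Multiply each base-2 digit by 2, carrying:
  0×2 = 0 → write 0
  1×2 = 2 → write 0 carry 1
  0×2+1 = 1 → write 1
  1×2 = 2 → write 0 carry 1
  0×2+1 = 1 → write 1
  0×2 = 0 → write 0
  1×2 = 2 → write 0 carry 1
  1×2+1 = 3 → write 1 carry 1
  0×2+1 = 1 → write 1
  0×2 = 0 → write 0
  0×2 = 0 → write 0
  1×2 = 2 → write 0 carry 1
  1×2+1 = 3 → write 1 carry 1
  0×2+1 = 1 → write 1
  0×2 = 0 → write 0
  0×2 = 0 → write 0
  0×2 = 0 → write 0
  0×2 = 0 → write 0
  1×2 = 2 → write 0 carry 1
  remaining carry: 1

0b10000011000110010100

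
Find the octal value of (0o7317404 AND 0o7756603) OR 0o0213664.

0o7317404 AND 0o7756603 = 0o7316400.
Then OR with 0o0213664.

0o7317664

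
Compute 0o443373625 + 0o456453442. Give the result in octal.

0o1122047267

Add column by column in base 8, right to left:
  5+2 = 7
  2+4 = 6
  6+4 = 2 carry 1
  3+3+1 = 7
  7+5 = 4 carry 1
  3+4+1 = 0 carry 1
  3+6+1 = 2 carry 1
  4+5+1 = 2 carry 1
  4+4+1 = 1 carry 1
  final carry 1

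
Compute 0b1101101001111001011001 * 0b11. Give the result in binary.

Multiply each base-2 digit by 3, carrying:
  1×3 = 3 → write 1 carry 1
  0×3+1 = 1 → write 1
  0×3 = 0 → write 0
  1×3 = 3 → write 1 carry 1
  1×3+1 = 4 → write 0 carry 2
  0×3+2 = 2 → write 0 carry 1
  1×3+1 = 4 → write 0 carry 2
  0×3+2 = 2 → write 0 carry 1
  0×3+1 = 1 → write 1
  1×3 = 3 → write 1 carry 1
  1×3+1 = 4 → write 0 carry 2
  1×3+2 = 5 → write 1 carry 2
  1×3+2 = 5 → write 1 carry 2
  0×3+2 = 2 → write 0 carry 1
  0×3+1 = 1 → write 1
  1×3 = 3 → write 1 carry 1
  0×3+1 = 1 → write 1
  1×3 = 3 → write 1 carry 1
  1×3+1 = 4 → write 0 carry 2
  0×3+2 = 2 → write 0 carry 1
  1×3+1 = 4 → write 0 carry 2
  1×3+2 = 5 → write 1 carry 2
  remaining carry: 10

0b101000111101101100001011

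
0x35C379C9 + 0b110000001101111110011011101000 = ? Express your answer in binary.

0x35C379C9 = 0b110101110000110111100111001001 in binary.
Add column by column in base 2, right to left:
  1+0 = 1
  0+0 = 0
  0+0 = 0
  1+1 = 0 carry 1
  0+0+1 = 1
  0+1 = 1
  1+1 = 0 carry 1
  1+1+1 = 1 carry 1
  1+0+1 = 0 carry 1
  0+1+1 = 0 carry 1
  0+1+1 = 0 carry 1
  1+0+1 = 0 carry 1
  1+0+1 = 0 carry 1
  1+1+1 = 1 carry 1
  1+1+1 = 1 carry 1
  0+1+1 = 0 carry 1
  1+1+1 = 1 carry 1
  1+1+1 = 1 carry 1
  0+1+1 = 0 carry 1
  0+0+1 = 1
  0+1 = 1
  0+1 = 1
  1+0 = 1
  1+0 = 1
  1+0 = 1
  0+0 = 0
  1+0 = 1
  0+0 = 0
  1+1 = 0 carry 1
  1+1+1 = 1 carry 1
  final carry 1

0b1100101111110110110000010110001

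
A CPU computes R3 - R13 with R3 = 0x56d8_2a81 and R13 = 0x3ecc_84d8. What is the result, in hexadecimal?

0x180ba5a9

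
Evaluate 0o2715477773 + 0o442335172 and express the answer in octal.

Add column by column in base 8, right to left:
  3+2 = 5
  7+7 = 6 carry 1
  7+1+1 = 1 carry 1
  7+5+1 = 5 carry 1
  7+3+1 = 3 carry 1
  4+3+1 = 0 carry 1
  5+2+1 = 0 carry 1
  1+4+1 = 6
  7+4 = 3 carry 1
  2+0+1 = 3

0o3360035165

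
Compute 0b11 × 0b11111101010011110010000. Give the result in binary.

0b1011110111111011010110000

Multiply each base-2 digit by 3, carrying:
  0×3 = 0 → write 0
  0×3 = 0 → write 0
  0×3 = 0 → write 0
  0×3 = 0 → write 0
  1×3 = 3 → write 1 carry 1
  0×3+1 = 1 → write 1
  0×3 = 0 → write 0
  1×3 = 3 → write 1 carry 1
  1×3+1 = 4 → write 0 carry 2
  1×3+2 = 5 → write 1 carry 2
  1×3+2 = 5 → write 1 carry 2
  0×3+2 = 2 → write 0 carry 1
  0×3+1 = 1 → write 1
  1×3 = 3 → write 1 carry 1
  0×3+1 = 1 → write 1
  1×3 = 3 → write 1 carry 1
  0×3+1 = 1 → write 1
  1×3 = 3 → write 1 carry 1
  1×3+1 = 4 → write 0 carry 2
  1×3+2 = 5 → write 1 carry 2
  1×3+2 = 5 → write 1 carry 2
  1×3+2 = 5 → write 1 carry 2
  1×3+2 = 5 → write 1 carry 2
  remaining carry: 10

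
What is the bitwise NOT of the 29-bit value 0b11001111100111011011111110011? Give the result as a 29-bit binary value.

Invert each bit: 11001111100111011011111110011 → 00110000011000100100000001100.

0b00110000011000100100000001100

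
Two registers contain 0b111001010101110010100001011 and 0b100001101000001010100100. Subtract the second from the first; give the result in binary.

0b110101001000110001001100111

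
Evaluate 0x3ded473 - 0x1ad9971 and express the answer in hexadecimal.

Subtract column by column in base 16:
  3-1 → 2
  7-7 → 0
  4-9 → b (borrow)
  d-9-1 → 3
  e-d → 1
  d-a → 3
  3-1 → 2

0x2313b02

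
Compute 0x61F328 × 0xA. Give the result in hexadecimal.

0x3D37F90

Multiply each base-16 digit by 10, carrying:
  8×10 = 80 → write 0 carry 5
  2×10+5 = 25 → write 9 carry 1
  3×10+1 = 31 → write F carry 1
  F×10+1 = 151 → write 7 carry 9
  1×10+9 = 19 → write 3 carry 1
  6×10+1 = 61 → write D carry 3
  remaining carry: 3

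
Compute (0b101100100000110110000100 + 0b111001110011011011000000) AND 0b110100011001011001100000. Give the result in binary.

0b100100010000010001000000

Add column by column in base 2, right to left:
  0+0 = 0
  0+0 = 0
  1+0 = 1
  0+0 = 0
  0+0 = 0
  0+0 = 0
  0+1 = 1
  1+1 = 0 carry 1
  1+0+1 = 0 carry 1
  0+1+1 = 0 carry 1
  1+1+1 = 1 carry 1
  1+0+1 = 0 carry 1
  0+1+1 = 0 carry 1
  0+1+1 = 0 carry 1
  0+0+1 = 1
  0+0 = 0
  0+1 = 1
  1+1 = 0 carry 1
  0+1+1 = 0 carry 1
  0+0+1 = 1
  1+0 = 1
  1+1 = 0 carry 1
  0+1+1 = 0 carry 1
  1+1+1 = 1 carry 1
  final carry 1
Sum = 0b1100110010100010001000100; now AND with 0b110100011001011001100000:
  1100110010100010001000100
& 0110100011001011001100000
= 0100100010000010001000000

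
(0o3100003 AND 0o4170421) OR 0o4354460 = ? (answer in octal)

0o3100003 AND 0o4170421 = 0o0100001.
Then OR with 0o4354460.

0o4354461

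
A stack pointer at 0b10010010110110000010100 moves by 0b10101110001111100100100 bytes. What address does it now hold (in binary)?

0b101000001000101100111000

Add column by column in base 2, right to left:
  0+0 = 0
  0+0 = 0
  1+1 = 0 carry 1
  0+0+1 = 1
  1+0 = 1
  0+1 = 1
  0+0 = 0
  0+0 = 0
  0+1 = 1
  0+1 = 1
  1+1 = 0 carry 1
  1+1+1 = 1 carry 1
  0+1+1 = 0 carry 1
  1+0+1 = 0 carry 1
  1+0+1 = 0 carry 1
  0+0+1 = 1
  1+1 = 0 carry 1
  0+1+1 = 0 carry 1
  0+1+1 = 0 carry 1
  1+0+1 = 0 carry 1
  0+1+1 = 0 carry 1
  0+0+1 = 1
  1+1 = 0 carry 1
  final carry 1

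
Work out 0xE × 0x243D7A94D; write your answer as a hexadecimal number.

0x1FB5CB4236

Multiply each base-16 digit by 14, carrying:
  D×14 = 182 → write 6 carry 11
  4×14+11 = 67 → write 3 carry 4
  9×14+4 = 130 → write 2 carry 8
  A×14+8 = 148 → write 4 carry 9
  7×14+9 = 107 → write B carry 6
  D×14+6 = 188 → write C carry 11
  3×14+11 = 53 → write 5 carry 3
  4×14+3 = 59 → write B carry 3
  2×14+3 = 31 → write F carry 1
  remaining carry: 1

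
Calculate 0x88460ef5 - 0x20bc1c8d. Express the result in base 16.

Subtract column by column in base 16:
  5-d → 8 (borrow)
  f-8-1 → 6
  e-c → 2
  0-1 → f (borrow)
  6-c-1 → 9 (borrow)
  4-b-1 → 8 (borrow)
  8-0-1 → 7
  8-2 → 6

0x6789f268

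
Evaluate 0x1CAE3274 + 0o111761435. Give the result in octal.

0o3565412621

0x1CAE3274 = 0o3453431164 in octal.
Add column by column in base 8, right to left:
  4+5 = 1 carry 1
  6+3+1 = 2 carry 1
  1+4+1 = 6
  1+1 = 2
  3+6 = 1 carry 1
  4+7+1 = 4 carry 1
  3+1+1 = 5
  5+1 = 6
  4+1 = 5
  3+0 = 3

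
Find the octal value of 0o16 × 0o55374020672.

Multiply each base-8 digit by 14, carrying:
  2×14 = 28 → write 4 carry 3
  7×14+3 = 101 → write 5 carry 12
  6×14+12 = 96 → write 0 carry 12
  0×14+12 = 12 → write 4 carry 1
  2×14+1 = 29 → write 5 carry 3
  0×14+3 = 3 → write 3
  4×14 = 56 → write 0 carry 7
  7×14+7 = 105 → write 1 carry 13
  3×14+13 = 55 → write 7 carry 6
  5×14+6 = 76 → write 4 carry 9
  5×14+9 = 79 → write 7 carry 9
  remaining carry: 11

0o1174710354054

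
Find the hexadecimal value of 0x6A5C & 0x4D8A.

AND each hex digit independently (no carries):
  6&4=4, A&D=8, 5&8=0, C&A=8

0x4808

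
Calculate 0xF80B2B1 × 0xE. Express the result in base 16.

0xD909C5AE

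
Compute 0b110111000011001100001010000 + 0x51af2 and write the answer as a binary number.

0b110111001101011001101000010

0x51af2 = 0b1010001101011110010 in binary.
Add column by column in base 2, right to left:
  0+0 = 0
  0+1 = 1
  0+0 = 0
  0+0 = 0
  1+1 = 0 carry 1
  0+1+1 = 0 carry 1
  1+1+1 = 1 carry 1
  0+1+1 = 0 carry 1
  0+0+1 = 1
  0+1 = 1
  0+0 = 0
  1+1 = 0 carry 1
  1+1+1 = 1 carry 1
  0+0+1 = 1
  0+0 = 0
  1+0 = 1
  1+1 = 0 carry 1
  0+0+1 = 1
  0+1 = 1
  0+0 = 0
  0+0 = 0
  1+0 = 1
  1+0 = 1
  1+0 = 1
  0+0 = 0
  1+0 = 1
  1+0 = 1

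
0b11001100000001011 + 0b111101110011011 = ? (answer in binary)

Add column by column in base 2, right to left:
  1+1 = 0 carry 1
  1+1+1 = 1 carry 1
  0+0+1 = 1
  1+1 = 0 carry 1
  0+1+1 = 0 carry 1
  0+0+1 = 1
  0+0 = 0
  0+1 = 1
  0+1 = 1
  0+1 = 1
  0+0 = 0
  1+1 = 0 carry 1
  1+1+1 = 1 carry 1
  0+1+1 = 0 carry 1
  0+1+1 = 0 carry 1
  1+0+1 = 0 carry 1
  1+0+1 = 0 carry 1
  final carry 1

0b100001001110100110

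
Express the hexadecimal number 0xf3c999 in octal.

0o74744631

Expand each hex digit to 4 bits: f=1111 3=0011 c=1100 9=1001 9=1001 9=1001.
Group the bits in threes: 111 100 111 100 100 110 011 001 → 74744631.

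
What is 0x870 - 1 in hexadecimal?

0x86F

The trailing 1 digit is 0, so subtracting 1 borrows through: they become F and the next digit up decrements.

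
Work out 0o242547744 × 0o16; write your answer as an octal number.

0o4345657170

Multiply each base-8 digit by 14, carrying:
  4×14 = 56 → write 0 carry 7
  4×14+7 = 63 → write 7 carry 7
  7×14+7 = 105 → write 1 carry 13
  7×14+13 = 111 → write 7 carry 13
  4×14+13 = 69 → write 5 carry 8
  5×14+8 = 78 → write 6 carry 9
  2×14+9 = 37 → write 5 carry 4
  4×14+4 = 60 → write 4 carry 7
  2×14+7 = 35 → write 3 carry 4
  remaining carry: 4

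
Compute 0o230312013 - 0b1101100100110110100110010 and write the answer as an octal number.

0o53623331

0b1101100100110110100110010 = 0o154466462 in octal.
Subtract column by column in base 8:
  3-2 → 1
  1-6 → 3 (borrow)
  0-4-1 → 3 (borrow)
  2-6-1 → 3 (borrow)
  1-6-1 → 2 (borrow)
  3-4-1 → 6 (borrow)
  0-4-1 → 3 (borrow)
  3-5-1 → 5 (borrow)
  2-1-1 → 0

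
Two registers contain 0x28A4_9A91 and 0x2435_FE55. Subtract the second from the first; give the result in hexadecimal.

0x46E9C3C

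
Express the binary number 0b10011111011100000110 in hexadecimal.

Group the bits into nibbles: 1001 1111 0111 0000 0110 → 9F706.

0x9F706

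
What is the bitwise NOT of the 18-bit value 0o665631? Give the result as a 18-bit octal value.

Each oct digit d becomes 7−d:
  6→1, 6→1, 5→2, 6→1, 3→4, 1→6

0o112146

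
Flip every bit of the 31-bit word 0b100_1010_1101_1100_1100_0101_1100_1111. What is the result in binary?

0b0110101001000110011101000110000

Invert each bit: 1001010110111001100010111001111 → 0110101001000110011101000110000.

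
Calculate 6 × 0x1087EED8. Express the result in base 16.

0x632F9910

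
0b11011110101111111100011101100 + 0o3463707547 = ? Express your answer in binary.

0o3463707547 = 0b11100110011111000111101100111 in binary.
Add column by column in base 2, right to left:
  0+1 = 1
  0+1 = 1
  1+1 = 0 carry 1
  1+0+1 = 0 carry 1
  0+0+1 = 1
  1+1 = 0 carry 1
  1+1+1 = 1 carry 1
  1+0+1 = 0 carry 1
  0+1+1 = 0 carry 1
  0+1+1 = 0 carry 1
  0+1+1 = 0 carry 1
  1+1+1 = 1 carry 1
  1+0+1 = 0 carry 1
  1+0+1 = 0 carry 1
  1+0+1 = 0 carry 1
  1+1+1 = 1 carry 1
  1+1+1 = 1 carry 1
  1+1+1 = 1 carry 1
  1+1+1 = 1 carry 1
  0+1+1 = 0 carry 1
  1+0+1 = 0 carry 1
  0+0+1 = 1
  1+1 = 0 carry 1
  1+1+1 = 1 carry 1
  1+0+1 = 0 carry 1
  1+0+1 = 0 carry 1
  0+1+1 = 0 carry 1
  1+1+1 = 1 carry 1
  1+1+1 = 1 carry 1
  final carry 1

0b111000101001111000100001010011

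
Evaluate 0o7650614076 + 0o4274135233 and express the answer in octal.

Add column by column in base 8, right to left:
  6+3 = 1 carry 1
  7+3+1 = 3 carry 1
  0+2+1 = 3
  4+5 = 1 carry 1
  1+3+1 = 5
  6+1 = 7
  0+4 = 4
  5+7 = 4 carry 1
  6+2+1 = 1 carry 1
  7+4+1 = 4 carry 1
  final carry 1

0o14144751331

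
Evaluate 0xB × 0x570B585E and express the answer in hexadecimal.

0x3BD7CCC0A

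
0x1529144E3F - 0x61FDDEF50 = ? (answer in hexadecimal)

0xF09365EEF

Subtract column by column in base 16:
  F-0 → F
  3-5 → E (borrow)
  E-F-1 → E (borrow)
  4-E-1 → 5 (borrow)
  4-D-1 → 6 (borrow)
  1-D-1 → 3 (borrow)
  9-F-1 → 9 (borrow)
  2-1-1 → 0
  5-6 → F (borrow)
  1-0-1 → 0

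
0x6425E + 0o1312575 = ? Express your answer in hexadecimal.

0o1312575 = 0x5957D in hexadecimal.
Add column by column in base 16, right to left:
  E+D = B carry 1
  5+7+1 = D
  2+5 = 7
  4+9 = D
  6+5 = B

0xBD7DB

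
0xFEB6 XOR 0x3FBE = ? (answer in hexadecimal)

0xC108

XOR each hex digit independently (no carries):
  F^3=C, E^F=1, B^B=0, 6^E=8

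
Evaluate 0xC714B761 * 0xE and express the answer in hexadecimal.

0xAE322074E

Multiply each base-16 digit by 14, carrying:
  1×14 = 14 → write E
  6×14 = 84 → write 4 carry 5
  7×14+5 = 103 → write 7 carry 6
  B×14+6 = 160 → write 0 carry 10
  4×14+10 = 66 → write 2 carry 4
  1×14+4 = 18 → write 2 carry 1
  7×14+1 = 99 → write 3 carry 6
  C×14+6 = 174 → write E carry 10
  remaining carry: A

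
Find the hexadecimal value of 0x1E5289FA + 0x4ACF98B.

Add column by column in base 16, right to left:
  A+B = 5 carry 1
  F+8+1 = 8 carry 1
  9+9+1 = 3 carry 1
  8+F+1 = 8 carry 1
  2+C+1 = F
  5+A = F
  E+4 = 2 carry 1
  1+0+1 = 2

0x22FF8385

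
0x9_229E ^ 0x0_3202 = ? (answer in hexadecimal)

0x9109C

XOR each hex digit independently (no carries):
  9^0=9, 2^3=1, 2^2=0, 9^0=9, E^2=C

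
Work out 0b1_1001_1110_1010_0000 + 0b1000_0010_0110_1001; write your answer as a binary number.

0b100010000100001001

Add column by column in base 2, right to left:
  0+1 = 1
  0+0 = 0
  0+0 = 0
  0+1 = 1
  0+0 = 0
  1+1 = 0 carry 1
  0+1+1 = 0 carry 1
  1+0+1 = 0 carry 1
  0+0+1 = 1
  1+1 = 0 carry 1
  1+0+1 = 0 carry 1
  1+0+1 = 0 carry 1
  1+0+1 = 0 carry 1
  0+0+1 = 1
  0+0 = 0
  1+1 = 0 carry 1
  1+0+1 = 0 carry 1
  final carry 1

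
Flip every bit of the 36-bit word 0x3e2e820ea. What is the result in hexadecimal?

0xc1d17df15

Each hex digit d becomes f−d:
  3→c, e→1, 2→d, e→1, 8→7, 2→d, 0→f, e→1, a→5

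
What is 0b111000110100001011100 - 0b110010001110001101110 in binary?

0b110100101111101110

Subtract column by column in base 2:
  0-0 → 0
  0-1 → 1 (borrow)
  1-1-1 → 1 (borrow)
  1-1-1 → 1 (borrow)
  1-0-1 → 0
  0-1 → 1 (borrow)
  1-1-1 → 1 (borrow)
  0-0-1 → 1 (borrow)
  0-0-1 → 1 (borrow)
  0-0-1 → 1 (borrow)
  0-1-1 → 0 (borrow)
  1-1-1 → 1 (borrow)
  0-1-1 → 0 (borrow)
  1-0-1 → 0
  1-0 → 1
  0-0 → 0
  0-1 → 1 (borrow)
  0-0-1 → 1 (borrow)
  1-0-1 → 0
  1-1 → 0
  1-1 → 0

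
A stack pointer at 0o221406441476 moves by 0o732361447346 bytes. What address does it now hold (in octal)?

Add column by column in base 8, right to left:
  6+6 = 4 carry 1
  7+4+1 = 4 carry 1
  4+3+1 = 0 carry 1
  1+7+1 = 1 carry 1
  4+4+1 = 1 carry 1
  4+4+1 = 1 carry 1
  6+1+1 = 0 carry 1
  0+6+1 = 7
  4+3 = 7
  1+2 = 3
  2+3 = 5
  2+7 = 1 carry 1
  final carry 1

0o1153770111044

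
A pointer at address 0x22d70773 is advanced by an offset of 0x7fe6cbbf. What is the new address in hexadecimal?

Add column by column in base 16, right to left:
  3+f = 2 carry 1
  7+b+1 = 3 carry 1
  7+b+1 = 3 carry 1
  0+c+1 = d
  7+6 = d
  d+e = b carry 1
  2+f+1 = 2 carry 1
  2+7+1 = a

0xa2bdd332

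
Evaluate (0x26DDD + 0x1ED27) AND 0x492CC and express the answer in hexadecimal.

0x41204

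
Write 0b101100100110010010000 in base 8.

Group the bits in threes: 101 100 100 110 010 010 000 → 5446220.

0o5446220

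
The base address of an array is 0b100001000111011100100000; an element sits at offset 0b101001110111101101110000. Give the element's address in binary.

0b1001010111111001010010000

Add column by column in base 2, right to left:
  0+0 = 0
  0+0 = 0
  0+0 = 0
  0+0 = 0
  0+1 = 1
  1+1 = 0 carry 1
  0+1+1 = 0 carry 1
  0+0+1 = 1
  1+1 = 0 carry 1
  1+1+1 = 1 carry 1
  1+0+1 = 0 carry 1
  0+1+1 = 0 carry 1
  1+1+1 = 1 carry 1
  1+1+1 = 1 carry 1
  1+1+1 = 1 carry 1
  0+0+1 = 1
  0+1 = 1
  0+1 = 1
  1+1 = 0 carry 1
  0+0+1 = 1
  0+0 = 0
  0+1 = 1
  0+0 = 0
  1+1 = 0 carry 1
  final carry 1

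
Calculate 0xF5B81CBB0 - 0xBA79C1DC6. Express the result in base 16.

0x3B3E5ADEA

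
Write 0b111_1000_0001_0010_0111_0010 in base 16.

0x781272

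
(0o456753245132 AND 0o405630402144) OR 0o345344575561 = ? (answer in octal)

0o456753245132 AND 0o405630402144 = 0o404610000100.
Then OR with 0o345344575561.

0o745754575561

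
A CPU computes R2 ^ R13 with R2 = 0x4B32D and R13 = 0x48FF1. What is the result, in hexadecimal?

0x03CDC

XOR each hex digit independently (no carries):
  4^4=0, B^8=3, 3^F=C, 2^F=D, D^1=C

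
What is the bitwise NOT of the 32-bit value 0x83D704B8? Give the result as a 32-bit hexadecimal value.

0x7C28FB47

Each hex digit d becomes F−d:
  8→7, 3→C, D→2, 7→8, 0→F, 4→B, B→4, 8→7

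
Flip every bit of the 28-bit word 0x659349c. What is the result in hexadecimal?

0x9a6cb63

Each hex digit d becomes f−d:
  6→9, 5→a, 9→6, 3→c, 4→b, 9→6, c→3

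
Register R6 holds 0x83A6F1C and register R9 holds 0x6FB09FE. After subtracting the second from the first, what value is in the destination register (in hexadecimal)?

Subtract column by column in base 16:
  C-E → E (borrow)
  1-F-1 → 1 (borrow)
  F-9-1 → 5
  6-0 → 6
  A-B → F (borrow)
  3-F-1 → 3 (borrow)
  8-6-1 → 1

0x13F651E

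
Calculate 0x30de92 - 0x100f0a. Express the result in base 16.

0x20cf88

Subtract column by column in base 16:
  2-a → 8 (borrow)
  9-0-1 → 8
  e-f → f (borrow)
  d-0-1 → c
  0-0 → 0
  3-1 → 2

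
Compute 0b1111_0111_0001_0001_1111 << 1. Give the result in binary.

0b111101110001000111110

Left shift by 1: append 1 zero bit.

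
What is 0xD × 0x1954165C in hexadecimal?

Multiply each base-16 digit by 13, carrying:
  C×13 = 156 → write C carry 9
  5×13+9 = 74 → write A carry 4
  6×13+4 = 82 → write 2 carry 5
  1×13+5 = 18 → write 2 carry 1
  4×13+1 = 53 → write 5 carry 3
  5×13+3 = 68 → write 4 carry 4
  9×13+4 = 121 → write 9 carry 7
  1×13+7 = 20 → write 4 carry 1
  remaining carry: 1

0x1494522AC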